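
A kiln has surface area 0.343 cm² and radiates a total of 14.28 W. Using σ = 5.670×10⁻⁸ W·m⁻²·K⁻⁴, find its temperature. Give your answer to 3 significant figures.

Area A = 0.343 cm² = 3.43×10⁻⁵ m².
P = σAT⁴ ⇒ T = (P/(σA))^(1/4) = (14.28/(5.670×10⁻⁸×3.43×10⁻⁵))^(1/4) = 1.65×10³ K.

T ≈ 1.65×10³ K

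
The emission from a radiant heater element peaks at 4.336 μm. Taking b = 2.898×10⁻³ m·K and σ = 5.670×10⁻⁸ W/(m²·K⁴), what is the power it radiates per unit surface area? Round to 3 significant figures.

Wien's law: T = b/λ_max = 2.898×10⁻³/4.336×10⁻⁶ = 668.358 K.
Then I = σT⁴ = 5.670×10⁻⁸×(668.358)⁴ = 1.13×10⁴ W/m².

I ≈ 1.13×10⁴ W/m²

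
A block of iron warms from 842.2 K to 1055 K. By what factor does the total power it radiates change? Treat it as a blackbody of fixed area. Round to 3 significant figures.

P₂/P₁ ≈ 2.46

P ∝ T⁴, so P₂/P₁ = (T₂/T₁)⁴ = (1055/842.2)⁴ = (1.25267)⁴ = 2.46.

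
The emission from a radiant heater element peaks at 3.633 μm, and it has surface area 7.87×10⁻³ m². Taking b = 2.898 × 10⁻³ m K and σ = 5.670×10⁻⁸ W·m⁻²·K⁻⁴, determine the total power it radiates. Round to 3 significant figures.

Wien's law: T = b/λ_max = 2.898×10⁻³/3.633×10⁻⁶ = 797.688 K.
Area A = 7.87×10⁻³ m².
Then P = σAT⁴ = 5.670×10⁻⁸×7.87×10⁻³×(797.688)⁴ = 181 W.

P ≈ 181 W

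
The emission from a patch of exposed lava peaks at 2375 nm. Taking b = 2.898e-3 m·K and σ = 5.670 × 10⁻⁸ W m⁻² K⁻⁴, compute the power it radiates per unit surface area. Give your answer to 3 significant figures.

Wien's law: T = b/λ_max = 2.898×10⁻³/2.375×10⁻⁶ = 1220.21 K.
Then I = σT⁴ = 5.670×10⁻⁸×(1220.21)⁴ = 1.26×10⁵ W/m².

I ≈ 1.26×10⁵ W/m²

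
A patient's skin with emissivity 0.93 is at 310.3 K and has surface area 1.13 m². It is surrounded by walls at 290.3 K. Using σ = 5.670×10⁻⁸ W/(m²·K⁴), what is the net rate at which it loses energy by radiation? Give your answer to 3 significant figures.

Net loss ≈ 129 W

Area A = 1.13 m².
Net radiated power P_net = εσA(T⁴ − T₀⁴) = 0.93×5.670×10⁻⁸×1.13×(310.3⁴ − 290.3⁴).
T⁴ − T₀⁴ = 9.27101×10⁹ − 7.10212×10⁹ = 2.16889×10⁹ K⁴, so P_net = 129 W.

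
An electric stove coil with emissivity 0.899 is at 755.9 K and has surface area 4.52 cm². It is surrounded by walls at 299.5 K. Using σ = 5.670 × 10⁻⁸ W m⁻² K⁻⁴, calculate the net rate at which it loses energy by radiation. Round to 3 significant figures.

Area A = 4.52 cm² = 4.52×10⁻⁴ m².
Net radiated power P_net = εσA(T⁴ − T₀⁴) = 0.899×5.670×10⁻⁸×4.52×10⁻⁴×(755.9⁴ − 299.5⁴).
T⁴ − T₀⁴ = 3.26481×10¹¹ − 8.04613×10⁹ = 3.18435×10¹¹ K⁴, so P_net = 7.34 W.

Net loss ≈ 7.34 W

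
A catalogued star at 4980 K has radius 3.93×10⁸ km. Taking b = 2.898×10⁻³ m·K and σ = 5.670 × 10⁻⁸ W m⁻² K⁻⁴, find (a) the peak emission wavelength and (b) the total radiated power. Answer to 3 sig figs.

(a) λ_max = b/T = 2.898×10⁻³/4980 = 5.819×10⁻⁷ m = 582 nm.
Surface area A = 4πR² = 4π(3.93×10¹¹ m)² = 1.94086×10²⁴ m².
(b) P = σAT⁴ = 5.670×10⁻⁸×1.94086×10²⁴×(4980)⁴ = 6.77×10³¹ W.

λ_max ≈ 582 nm; P ≈ 6.77×10³¹ W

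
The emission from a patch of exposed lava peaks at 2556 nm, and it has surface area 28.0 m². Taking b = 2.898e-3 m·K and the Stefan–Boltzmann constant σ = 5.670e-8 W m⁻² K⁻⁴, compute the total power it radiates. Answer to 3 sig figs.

P ≈ 2.62×10⁶ W

Wien's law: T = b/λ_max = 2.898×10⁻³/2.556×10⁻⁶ = 1133.80 K.
Area A = 28.0 m².
Then P = σAT⁴ = 5.670×10⁻⁸×28.0×(1133.80)⁴ = 2.62×10⁶ W.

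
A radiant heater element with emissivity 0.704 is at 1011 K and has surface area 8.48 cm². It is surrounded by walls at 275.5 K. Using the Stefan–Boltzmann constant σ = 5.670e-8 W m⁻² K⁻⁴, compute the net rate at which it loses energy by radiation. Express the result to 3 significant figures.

Net loss ≈ 35.2 W

Area A = 8.48 cm² = 8.48×10⁻⁴ m².
Net radiated power P_net = εσA(T⁴ − T₀⁴) = 0.704×5.670×10⁻⁸×8.48×10⁻⁴×(1011⁴ − 275.5⁴).
T⁴ − T₀⁴ = 1.04473×10¹² − 5.76085×10⁹ = 1.03897×10¹² K⁴, so P_net = 35.2 W.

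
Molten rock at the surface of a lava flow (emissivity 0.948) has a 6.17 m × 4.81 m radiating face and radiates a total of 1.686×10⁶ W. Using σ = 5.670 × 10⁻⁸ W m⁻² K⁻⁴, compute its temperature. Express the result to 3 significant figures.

T ≈ 1.01×10³ K

Area A = 6.17 × 4.81 = 29.6777 m².
P = εσAT⁴ ⇒ T = (P/(εσA))^(1/4) = (1.686×10⁶/(0.948×5.670×10⁻⁸×29.6777))^(1/4) = 1.01×10³ K.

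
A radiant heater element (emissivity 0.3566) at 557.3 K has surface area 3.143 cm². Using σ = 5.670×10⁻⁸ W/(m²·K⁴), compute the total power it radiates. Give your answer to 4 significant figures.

Area A = 3.143 cm² = 3.143×10⁻⁴ m².
P = εσAT⁴ = 0.3566 × 5.670×10⁻⁸ × 3.143×10⁻⁴ × (557.3)⁴ = 0.6130 W.

P ≈ 0.6130 W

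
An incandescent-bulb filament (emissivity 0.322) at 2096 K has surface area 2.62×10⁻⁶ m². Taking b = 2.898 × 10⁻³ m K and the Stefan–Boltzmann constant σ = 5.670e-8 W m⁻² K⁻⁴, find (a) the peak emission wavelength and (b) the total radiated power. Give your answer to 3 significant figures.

(a) λ_max = b/T = 2.898×10⁻³/2096 = 1.383×10⁻⁶ m = 1.38 μm.
Area A = 2.62×10⁻⁶ m².
(b) P = εσAT⁴ = 0.322×5.670×10⁻⁸×2.62×10⁻⁶×(2096)⁴ = 0.923 W.

λ_max ≈ 1.38 μm; P ≈ 0.923 W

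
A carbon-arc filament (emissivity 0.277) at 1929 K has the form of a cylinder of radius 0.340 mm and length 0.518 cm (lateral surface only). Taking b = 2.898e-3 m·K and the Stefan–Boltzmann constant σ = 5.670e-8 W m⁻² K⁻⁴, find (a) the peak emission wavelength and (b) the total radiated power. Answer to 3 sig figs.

(a) λ_max = b/T = 2.898×10⁻³/1929 = 1.502×10⁻⁶ m = 1.50×10³ nm.
Lateral area A = 2πrL = 2π×3.40×10⁻⁴×5.18×10⁻³ = 1.10659×10⁻⁵ m².
(b) P = εσAT⁴ = 0.277×5.670×10⁻⁸×1.10659×10⁻⁵×(1929)⁴ = 2.41 W.

λ_max ≈ 1.50×10³ nm; P ≈ 2.41 W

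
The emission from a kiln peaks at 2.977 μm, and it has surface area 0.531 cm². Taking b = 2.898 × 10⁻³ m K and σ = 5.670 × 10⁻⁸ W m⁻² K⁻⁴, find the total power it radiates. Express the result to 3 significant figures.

Wien's law: T = b/λ_max = 2.898×10⁻³/2.977×10⁻⁶ = 973.463 K.
Area A = 0.531 cm² = 5.31×10⁻⁵ m².
Then P = σAT⁴ = 5.670×10⁻⁸×5.31×10⁻⁵×(973.463)⁴ = 2.70 W.

P ≈ 2.70 W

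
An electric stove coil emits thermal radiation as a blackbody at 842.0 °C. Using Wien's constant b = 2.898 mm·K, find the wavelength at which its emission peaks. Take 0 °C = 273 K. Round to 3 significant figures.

T = 842.0 °C + 273 = 1115.0 K.
Wien's displacement law: λ_max = b/T = (2.898×10⁻³ m·K)/(1115.0 K) = 2.599×10⁻⁶ m.
That is 2.60 μm, in the infrared range.

λ_max ≈ 2.60 μm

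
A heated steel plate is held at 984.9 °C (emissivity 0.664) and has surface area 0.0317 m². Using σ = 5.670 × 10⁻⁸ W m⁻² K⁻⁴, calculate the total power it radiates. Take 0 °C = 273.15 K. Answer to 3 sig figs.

P ≈ 2.99×10³ W

T = 984.9 °C + 273.15 = 1258.05 K.
Area A = 0.0317 m².
P = εσAT⁴ = 0.664 × 5.670×10⁻⁸ × 0.0317 × (1258.05)⁴ = 2.99×10³ W.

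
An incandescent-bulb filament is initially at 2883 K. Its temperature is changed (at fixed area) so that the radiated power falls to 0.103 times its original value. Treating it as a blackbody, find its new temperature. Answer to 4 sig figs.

T₂ ≈ 1633 K

P ∝ T⁴, so T₂/T₁ = (P₂/P₁)^(1/4) = (0.103)^(1/4) = 0.566512.
T₂ = 2883 × 0.566512 = 1633 K.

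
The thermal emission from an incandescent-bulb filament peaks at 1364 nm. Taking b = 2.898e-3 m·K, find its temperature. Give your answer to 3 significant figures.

Wien's law gives T = b/λ_max = (2.898×10⁻³ m·K)/(1.364×10⁻⁶ m) = 2.12×10³ K.

T ≈ 2.12×10³ K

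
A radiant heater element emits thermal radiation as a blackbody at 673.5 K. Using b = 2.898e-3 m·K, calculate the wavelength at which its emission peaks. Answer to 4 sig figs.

λ_max ≈ 4.303 μm

Wien's displacement law: λ_max = b/T = (2.898×10⁻³ m·K)/(673.5 K) = 4.3029×10⁻⁶ m.
That is 4.303 μm, in the infrared range.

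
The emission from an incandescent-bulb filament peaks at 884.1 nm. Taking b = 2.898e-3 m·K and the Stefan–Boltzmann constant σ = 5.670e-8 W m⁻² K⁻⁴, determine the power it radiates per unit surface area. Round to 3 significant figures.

Wien's law: T = b/λ_max = 2.898×10⁻³/8.841×10⁻⁷ = 3277.91 K.
Then I = σT⁴ = 5.670×10⁻⁸×(3277.91)⁴ = 6.55×10⁶ W/m².

I ≈ 6.55×10⁶ W/m²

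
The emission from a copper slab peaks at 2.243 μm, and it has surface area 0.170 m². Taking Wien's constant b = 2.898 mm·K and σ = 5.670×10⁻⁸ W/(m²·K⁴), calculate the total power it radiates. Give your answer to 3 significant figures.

Wien's law: T = b/λ_max = 2.898×10⁻³/2.243×10⁻⁶ = 1292.02 K.
Area A = 0.170 m².
Then P = σAT⁴ = 5.670×10⁻⁸×0.170×(1292.02)⁴ = 2.69×10⁴ W.

P ≈ 2.69×10⁴ W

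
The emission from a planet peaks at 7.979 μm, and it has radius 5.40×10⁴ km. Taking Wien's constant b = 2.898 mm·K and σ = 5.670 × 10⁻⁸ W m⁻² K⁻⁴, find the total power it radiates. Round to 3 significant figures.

P ≈ 3.62×10¹⁹ W

Wien's law: T = b/λ_max = 2.898×10⁻³/7.979×10⁻⁶ = 363.203 K.
Surface area A = 4πR² = 4π(5.40×10⁷ m)² = 3.66435×10¹⁶ m².
Then P = σAT⁴ = 5.670×10⁻⁸×3.66435×10¹⁶×(363.203)⁴ = 3.62×10¹⁹ W.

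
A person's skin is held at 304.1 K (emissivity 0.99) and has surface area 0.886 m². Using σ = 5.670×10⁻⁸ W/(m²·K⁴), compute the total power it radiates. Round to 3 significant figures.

Area A = 0.886 m².
P = εσAT⁴ = 0.99 × 5.670×10⁻⁸ × 0.886 × (304.1)⁴ = 425 W.

P ≈ 425 W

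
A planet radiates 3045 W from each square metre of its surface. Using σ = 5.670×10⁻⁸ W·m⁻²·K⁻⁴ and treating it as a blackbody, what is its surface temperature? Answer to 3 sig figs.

T ≈ 481 K

I = σT⁴, so T = (I/σ)^(1/4) = (3045/(5.670×10⁻⁸))^(1/4) = 481 K.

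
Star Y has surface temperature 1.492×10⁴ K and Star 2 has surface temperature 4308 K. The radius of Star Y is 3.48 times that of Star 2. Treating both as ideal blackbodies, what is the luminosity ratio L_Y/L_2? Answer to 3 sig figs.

L_Y/L_2 ≈ 1.74×10³

L ∝ R²T⁴, so L_Y/L_2 = (R_Y/R_2)²(T_Y/T_2)⁴ = (3.48)² × (1.492×10⁴/4308)⁴ = 12.1104 × 143.871 = 1.74×10³.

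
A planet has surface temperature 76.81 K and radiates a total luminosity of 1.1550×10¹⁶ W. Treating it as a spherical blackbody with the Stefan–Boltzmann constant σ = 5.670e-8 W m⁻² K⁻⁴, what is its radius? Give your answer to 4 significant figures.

R ≈ 2.158×10⁷ m

L = 4πR²σT⁴ ⇒ R = √(L/(4πσT⁴)).
σT⁴ = 1.97358 W/m², so R = √(1.1550×10¹⁶/(4π×1.97358)) = 2.158×10⁷ m.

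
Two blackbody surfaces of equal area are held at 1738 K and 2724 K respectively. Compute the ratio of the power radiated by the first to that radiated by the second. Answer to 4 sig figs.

With equal areas, P₁/P₂ = (T₁/T₂)⁴ = (1738/2724)⁴ = 0.1657.

P₁/P₂ ≈ 0.1657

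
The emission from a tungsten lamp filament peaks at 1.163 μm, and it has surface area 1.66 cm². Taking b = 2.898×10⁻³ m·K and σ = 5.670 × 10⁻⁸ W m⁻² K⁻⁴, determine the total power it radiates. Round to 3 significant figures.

P ≈ 363 W

Wien's law: T = b/λ_max = 2.898×10⁻³/1.163×10⁻⁶ = 2491.83 K.
Area A = 1.66 cm² = 1.66×10⁻⁴ m².
Then P = σAT⁴ = 5.670×10⁻⁸×1.66×10⁻⁴×(2491.83)⁴ = 363 W.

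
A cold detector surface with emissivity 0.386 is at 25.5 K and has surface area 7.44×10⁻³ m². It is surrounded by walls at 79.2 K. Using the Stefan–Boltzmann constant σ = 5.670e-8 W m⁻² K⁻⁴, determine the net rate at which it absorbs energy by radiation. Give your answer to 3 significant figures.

Net gain ≈ 6.34×10⁻³ W

Area A = 7.44×10⁻³ m².
Net radiated power P_net = εσA(T⁴ − T₀⁴) = 0.386×5.670×10⁻⁸×7.44×10⁻³×(25.5⁴ − 79.2⁴).
T⁴ − T₀⁴ = 4.22825×10⁵ − 3.93460×10⁷ = -3.89232×10⁷ K⁴, so P_net = -6.34×10⁻³ W — negative, meaning a net gain of 6.34×10⁻³ W.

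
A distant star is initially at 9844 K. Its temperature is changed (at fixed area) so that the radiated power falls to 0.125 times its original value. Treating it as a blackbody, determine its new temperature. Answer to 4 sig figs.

P ∝ T⁴, so T₂/T₁ = (P₂/P₁)^(1/4) = (0.125)^(1/4) = 0.594604.
T₂ = 9844 × 0.594604 = 5853 K.

T₂ ≈ 5853 K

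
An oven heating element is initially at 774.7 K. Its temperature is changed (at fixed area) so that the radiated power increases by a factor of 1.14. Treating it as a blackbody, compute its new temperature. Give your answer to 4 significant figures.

P ∝ T⁴, so T₂/T₁ = (P₂/P₁)^(1/4) = (1.14)^(1/4) = 1.03330.
T₂ = 774.7 × 1.03330 = 800.5 K.

T₂ ≈ 800.5 K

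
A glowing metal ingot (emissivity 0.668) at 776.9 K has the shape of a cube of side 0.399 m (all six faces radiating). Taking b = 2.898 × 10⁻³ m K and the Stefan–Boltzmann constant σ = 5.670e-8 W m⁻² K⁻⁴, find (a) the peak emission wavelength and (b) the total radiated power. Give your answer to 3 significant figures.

λ_max ≈ 3.73 μm; P ≈ 1.32×10⁴ W

(a) λ_max = b/T = 2.898×10⁻³/776.9 = 3.730×10⁻⁶ m = 3.73 μm.
Area A = 6s² = 6×(0.399 m)² = 0.955206 m².
(b) P = εσAT⁴ = 0.668×5.670×10⁻⁸×0.955206×(776.9)⁴ = 1.32×10⁴ W.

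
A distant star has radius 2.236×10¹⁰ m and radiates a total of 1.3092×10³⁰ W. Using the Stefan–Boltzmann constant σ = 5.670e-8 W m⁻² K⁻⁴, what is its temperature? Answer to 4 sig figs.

T ≈ 7786 K

Surface area A = 4πR² = 4π(2.236×10¹⁰ m)² = 6.28280×10²¹ m².
P = σAT⁴ ⇒ T = (P/(σA))^(1/4) = (1.3092×10³⁰/(5.670×10⁻⁸×6.28280×10²¹))^(1/4) = 7786 K.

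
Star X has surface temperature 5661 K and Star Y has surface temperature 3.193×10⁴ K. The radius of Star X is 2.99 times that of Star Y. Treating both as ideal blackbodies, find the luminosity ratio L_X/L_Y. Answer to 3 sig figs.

L ∝ R²T⁴, so L_X/L_Y = (R_X/R_Y)²(T_X/T_Y)⁴ = (2.99)² × (5661/3.193×10⁴)⁴ = 8.9401 × 9.88046×10⁻⁴ = 8.83×10⁻³.

L_X/L_Y ≈ 8.83×10⁻³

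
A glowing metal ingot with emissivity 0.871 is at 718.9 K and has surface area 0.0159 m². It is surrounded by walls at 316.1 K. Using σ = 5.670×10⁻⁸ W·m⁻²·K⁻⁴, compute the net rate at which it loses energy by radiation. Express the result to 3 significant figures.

Net loss ≈ 202 W

Area A = 0.0159 m².
Net radiated power P_net = εσA(T⁴ − T₀⁴) = 0.871×5.670×10⁻⁸×0.0159×(718.9⁴ − 316.1⁴).
T⁴ − T₀⁴ = 2.67100×10¹¹ − 9.98385×10⁹ = 2.57116×10¹¹ K⁴, so P_net = 202 W.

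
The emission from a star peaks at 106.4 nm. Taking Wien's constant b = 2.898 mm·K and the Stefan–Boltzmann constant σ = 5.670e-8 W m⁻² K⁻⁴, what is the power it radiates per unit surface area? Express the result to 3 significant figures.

I ≈ 3.12×10¹⁰ W/m²

Wien's law: T = b/λ_max = 2.898×10⁻³/1.064×10⁻⁷ = 27236.8 K.
Then I = σT⁴ = 5.670×10⁻⁸×(27236.8)⁴ = 3.12×10¹⁰ W/m².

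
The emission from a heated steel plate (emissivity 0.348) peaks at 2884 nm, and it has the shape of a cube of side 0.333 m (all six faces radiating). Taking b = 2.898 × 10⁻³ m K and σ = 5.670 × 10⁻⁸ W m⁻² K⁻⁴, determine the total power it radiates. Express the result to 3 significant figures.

Wien's law: T = b/λ_max = 2.898×10⁻³/2.884×10⁻⁶ = 1004.85 K.
Area A = 6s² = 6×(0.333 m)² = 0.665334 m².
Then P = εσAT⁴ = 0.348×5.670×10⁻⁸×0.665334×(1004.85)⁴ = 1.34×10⁴ W.

P ≈ 1.34×10⁴ W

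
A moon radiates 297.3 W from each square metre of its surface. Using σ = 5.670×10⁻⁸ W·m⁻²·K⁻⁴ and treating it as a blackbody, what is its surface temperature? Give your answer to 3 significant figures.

T ≈ 269 K

I = σT⁴, so T = (I/σ)^(1/4) = (297.3/(5.670×10⁻⁸))^(1/4) = 269 K.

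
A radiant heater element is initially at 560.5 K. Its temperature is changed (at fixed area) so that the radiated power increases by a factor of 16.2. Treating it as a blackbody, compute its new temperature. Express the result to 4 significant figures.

P ∝ T⁴, so T₂/T₁ = (P₂/P₁)^(1/4) = (16.2)^(1/4) = 2.00622.
T₂ = 560.5 × 2.00622 = 1124 K.

T₂ ≈ 1124 K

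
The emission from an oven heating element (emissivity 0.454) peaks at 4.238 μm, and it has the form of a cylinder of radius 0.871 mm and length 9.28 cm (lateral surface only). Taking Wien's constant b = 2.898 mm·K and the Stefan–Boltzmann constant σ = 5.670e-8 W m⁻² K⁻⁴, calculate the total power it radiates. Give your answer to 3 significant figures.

Wien's law: T = b/λ_max = 2.898×10⁻³/4.238×10⁻⁶ = 683.813 K.
Lateral area A = 2πrL = 2π×8.71×10⁻⁴×0.0928 = 5.07862×10⁻⁴ m².
Then P = εσAT⁴ = 0.454×5.670×10⁻⁸×5.07862×10⁻⁴×(683.813)⁴ = 2.86 W.

P ≈ 2.86 W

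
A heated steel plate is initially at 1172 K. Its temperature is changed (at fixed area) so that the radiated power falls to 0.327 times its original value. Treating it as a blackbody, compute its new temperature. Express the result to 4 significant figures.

T₂ ≈ 886.3 K

P ∝ T⁴, so T₂/T₁ = (P₂/P₁)^(1/4) = (0.327)^(1/4) = 0.756200.
T₂ = 1172 × 0.756200 = 886.3 K.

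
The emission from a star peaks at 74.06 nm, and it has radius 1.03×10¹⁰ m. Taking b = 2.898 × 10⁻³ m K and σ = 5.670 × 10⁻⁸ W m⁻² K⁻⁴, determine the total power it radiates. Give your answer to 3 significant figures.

Wien's law: T = b/λ_max = 2.898×10⁻³/7.406×10⁻⁸ = 39130.4 K.
Surface area A = 4πR² = 4π(1.03×10¹⁰ m)² = 1.33317×10²¹ m².
Then P = σAT⁴ = 5.670×10⁻⁸×1.33317×10²¹×(39130.4)⁴ = 1.77×10³² W.

P ≈ 1.77×10³² W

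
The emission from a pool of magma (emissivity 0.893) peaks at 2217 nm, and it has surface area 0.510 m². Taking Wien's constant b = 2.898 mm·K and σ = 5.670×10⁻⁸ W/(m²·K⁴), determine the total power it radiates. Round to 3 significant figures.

Wien's law: T = b/λ_max = 2.898×10⁻³/2.217×10⁻⁶ = 1307.17 K.
Area A = 0.510 m².
Then P = εσAT⁴ = 0.893×5.670×10⁻⁸×0.510×(1307.17)⁴ = 7.54×10⁴ W.

P ≈ 7.54×10⁴ W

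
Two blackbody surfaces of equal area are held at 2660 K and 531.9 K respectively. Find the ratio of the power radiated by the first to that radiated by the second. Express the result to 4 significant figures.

With equal areas, P₁/P₂ = (T₁/T₂)⁴ = (2660/531.9)⁴ = 625.5.

P₁/P₂ ≈ 625.5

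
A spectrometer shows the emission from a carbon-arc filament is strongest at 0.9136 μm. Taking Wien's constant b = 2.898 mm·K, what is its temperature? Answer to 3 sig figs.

T ≈ 3.17×10³ K

Wien's law gives T = b/λ_max = (2.898×10⁻³ m·K)/(9.136×10⁻⁷ m) = 3.17×10³ K.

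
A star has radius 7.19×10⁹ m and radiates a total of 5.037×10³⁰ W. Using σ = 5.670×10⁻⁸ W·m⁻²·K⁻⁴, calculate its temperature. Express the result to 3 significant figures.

T ≈ 1.92×10⁴ K

Surface area A = 4πR² = 4π(7.19×10⁹ m)² = 6.49632×10²⁰ m².
P = σAT⁴ ⇒ T = (P/(σA))^(1/4) = (5.037×10³⁰/(5.670×10⁻⁸×6.49632×10²⁰))^(1/4) = 1.92×10⁴ K.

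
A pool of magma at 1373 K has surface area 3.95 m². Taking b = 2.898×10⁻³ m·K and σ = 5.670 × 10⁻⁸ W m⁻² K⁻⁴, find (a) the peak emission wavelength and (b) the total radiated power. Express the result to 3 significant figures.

(a) λ_max = b/T = 2.898×10⁻³/1373 = 2.111×10⁻⁶ m = 2.11×10³ nm.
Area A = 3.95 m².
(b) P = σAT⁴ = 5.670×10⁻⁸×3.95×(1373)⁴ = 7.96×10⁵ W.

λ_max ≈ 2.11×10³ nm; P ≈ 7.96×10⁵ W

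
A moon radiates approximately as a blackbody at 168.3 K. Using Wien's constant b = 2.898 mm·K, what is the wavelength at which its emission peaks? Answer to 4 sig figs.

Wien's displacement law: λ_max = b/T = (2.898×10⁻³ m·K)/(168.3 K) = 1.7219×10⁻⁵ m.
That is 17.22 μm, in the infrared range.

λ_max ≈ 17.22 μm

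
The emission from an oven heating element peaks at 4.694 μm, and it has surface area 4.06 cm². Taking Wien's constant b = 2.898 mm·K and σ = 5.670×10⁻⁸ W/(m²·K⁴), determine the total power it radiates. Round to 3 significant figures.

Wien's law: T = b/λ_max = 2.898×10⁻³/4.694×10⁻⁶ = 617.384 K.
Area A = 4.06 cm² = 4.06×10⁻⁴ m².
Then P = σAT⁴ = 5.670×10⁻⁸×4.06×10⁻⁴×(617.384)⁴ = 3.34 W.

P ≈ 3.34 W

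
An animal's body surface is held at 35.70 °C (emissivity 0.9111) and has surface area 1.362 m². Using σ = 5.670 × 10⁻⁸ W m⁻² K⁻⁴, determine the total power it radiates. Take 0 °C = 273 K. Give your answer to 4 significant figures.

T = 35.70 °C + 273 = 308.70 K.
Area A = 1.362 m².
P = εσAT⁴ = 0.9111 × 5.670×10⁻⁸ × 1.362 × (308.70)⁴ = 639.0 W.

P ≈ 639.0 W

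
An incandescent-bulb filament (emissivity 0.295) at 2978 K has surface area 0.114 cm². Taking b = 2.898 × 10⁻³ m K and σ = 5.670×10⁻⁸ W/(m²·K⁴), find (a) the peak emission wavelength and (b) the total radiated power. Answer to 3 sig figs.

λ_max ≈ 0.973 μm; P ≈ 15.0 W

(a) λ_max = b/T = 2.898×10⁻³/2978 = 9.731×10⁻⁷ m = 0.973 μm.
Area A = 0.114 cm² = 1.14×10⁻⁵ m².
(b) P = εσAT⁴ = 0.295×5.670×10⁻⁸×1.14×10⁻⁵×(2978)⁴ = 15.0 W.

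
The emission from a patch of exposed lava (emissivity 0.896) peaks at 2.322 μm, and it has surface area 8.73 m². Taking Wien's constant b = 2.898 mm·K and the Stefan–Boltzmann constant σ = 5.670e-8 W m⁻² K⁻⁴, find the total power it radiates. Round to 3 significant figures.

P ≈ 1.08×10⁶ W

Wien's law: T = b/λ_max = 2.898×10⁻³/2.322×10⁻⁶ = 1248.06 K.
Area A = 8.73 m².
Then P = εσAT⁴ = 0.896×5.670×10⁻⁸×8.73×(1248.06)⁴ = 1.08×10⁶ W.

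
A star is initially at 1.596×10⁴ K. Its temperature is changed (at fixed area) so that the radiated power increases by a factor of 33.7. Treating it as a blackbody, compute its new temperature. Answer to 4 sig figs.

T₂ ≈ 3.845×10⁴ K

P ∝ T⁴, so T₂/T₁ = (P₂/P₁)^(1/4) = (33.7)^(1/4) = 2.40939.
T₂ = 1.596×10⁴ × 2.40939 = 3.845×10⁴ K.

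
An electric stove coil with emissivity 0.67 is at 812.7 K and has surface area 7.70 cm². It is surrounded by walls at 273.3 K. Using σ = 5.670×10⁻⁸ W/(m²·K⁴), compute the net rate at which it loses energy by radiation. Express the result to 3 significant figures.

Net loss ≈ 12.6 W

Area A = 7.70 cm² = 7.70×10⁻⁴ m².
Net radiated power P_net = εσA(T⁴ − T₀⁴) = 0.67×5.670×10⁻⁸×7.70×10⁻⁴×(812.7⁴ − 273.3⁴).
T⁴ − T₀⁴ = 4.36236×10¹¹ − 5.57903×10⁹ = 4.30657×10¹¹ K⁴, so P_net = 12.6 W.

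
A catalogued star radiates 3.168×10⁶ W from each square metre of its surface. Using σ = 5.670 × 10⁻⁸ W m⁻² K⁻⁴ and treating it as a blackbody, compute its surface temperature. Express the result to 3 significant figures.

T ≈ 2.73×10³ K

I = σT⁴, so T = (I/σ)^(1/4) = (3.168×10⁶/(5.670×10⁻⁸))^(1/4) = 2.73×10³ K.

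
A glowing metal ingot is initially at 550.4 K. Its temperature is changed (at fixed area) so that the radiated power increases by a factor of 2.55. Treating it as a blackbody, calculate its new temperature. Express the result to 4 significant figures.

P ∝ T⁴, so T₂/T₁ = (P₂/P₁)^(1/4) = (2.55)^(1/4) = 1.26367.
T₂ = 550.4 × 1.26367 = 695.5 K.

T₂ ≈ 695.5 K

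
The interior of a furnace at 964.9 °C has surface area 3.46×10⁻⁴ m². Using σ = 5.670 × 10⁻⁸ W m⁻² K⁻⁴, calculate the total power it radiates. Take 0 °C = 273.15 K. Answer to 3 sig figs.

P ≈ 46.1 W

T = 964.9 °C + 273.15 = 1238.05 K.
Area A = 3.46×10⁻⁴ m².
P = σAT⁴ = 5.670×10⁻⁸ × 3.46×10⁻⁴ × (1238.05)⁴ = 46.1 W.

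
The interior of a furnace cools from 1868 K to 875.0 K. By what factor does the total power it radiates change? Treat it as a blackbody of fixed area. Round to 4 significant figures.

P ∝ T⁴, so P₂/P₁ = (T₂/T₁)⁴ = (875.0/1868)⁴ = (0.468415)⁴ = 0.04814.

P₂/P₁ ≈ 0.04814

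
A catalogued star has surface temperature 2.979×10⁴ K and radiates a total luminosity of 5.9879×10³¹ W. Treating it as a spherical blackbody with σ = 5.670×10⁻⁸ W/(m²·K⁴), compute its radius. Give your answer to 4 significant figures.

L = 4πR²σT⁴ ⇒ R = √(L/(4πσT⁴)).
σT⁴ = 4.46545×10¹⁰ W/m², so R = √(5.9879×10³¹/(4π×4.46545×10¹⁰)) = 1.033×10¹⁰ m.

R ≈ 1.033×10¹⁰ m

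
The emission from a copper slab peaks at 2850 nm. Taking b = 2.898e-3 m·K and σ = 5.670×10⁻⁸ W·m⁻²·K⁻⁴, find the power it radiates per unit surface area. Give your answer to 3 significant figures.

Wien's law: T = b/λ_max = 2.898×10⁻³/2.850×10⁻⁶ = 1016.84 K.
Then I = σT⁴ = 5.670×10⁻⁸×(1016.84)⁴ = 6.06×10⁴ W/m².

I ≈ 6.06×10⁴ W/m²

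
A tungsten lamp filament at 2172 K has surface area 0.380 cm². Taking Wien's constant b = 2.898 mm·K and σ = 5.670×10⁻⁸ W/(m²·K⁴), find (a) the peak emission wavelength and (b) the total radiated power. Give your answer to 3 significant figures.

(a) λ_max = b/T = 2.898×10⁻³/2172 = 1.334×10⁻⁶ m = 1.33×10³ nm.
Area A = 0.380 cm² = 3.80×10⁻⁵ m².
(b) P = σAT⁴ = 5.670×10⁻⁸×3.80×10⁻⁵×(2172)⁴ = 48.0 W.

λ_max ≈ 1.33×10³ nm; P ≈ 48.0 W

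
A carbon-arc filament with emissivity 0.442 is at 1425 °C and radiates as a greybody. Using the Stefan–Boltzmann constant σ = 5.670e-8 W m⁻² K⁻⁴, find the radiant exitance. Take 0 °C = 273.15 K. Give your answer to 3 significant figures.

I ≈ 2.08×10⁵ W/m²

T = 1425 °C + 273.15 = 1698.15 K.
Stefan–Boltzmann: I = εσT⁴ = 0.442 × 5.670×10⁻⁸ × (1698.15)⁴ = 2.08×10⁵ W/m².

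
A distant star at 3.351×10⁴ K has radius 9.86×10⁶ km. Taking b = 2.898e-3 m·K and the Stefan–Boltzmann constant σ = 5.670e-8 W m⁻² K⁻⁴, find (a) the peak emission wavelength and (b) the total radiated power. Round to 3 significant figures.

λ_max ≈ 86.5 nm; P ≈ 8.73×10³¹ W

(a) λ_max = b/T = 2.898×10⁻³/3.351×10⁴ = 8.648×10⁻⁸ m = 86.5 nm.
Surface area A = 4πR² = 4π(9.86×10⁹ m)² = 1.22170×10²¹ m².
(b) P = σAT⁴ = 5.670×10⁻⁸×1.22170×10²¹×(3.351×10⁴)⁴ = 8.73×10³¹ W.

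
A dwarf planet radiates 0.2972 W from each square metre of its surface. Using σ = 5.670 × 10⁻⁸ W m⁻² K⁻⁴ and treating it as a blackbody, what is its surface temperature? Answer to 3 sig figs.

I = σT⁴, so T = (I/σ)^(1/4) = (0.2972/(5.670×10⁻⁸))^(1/4) = 47.8 K.

T ≈ 47.8 K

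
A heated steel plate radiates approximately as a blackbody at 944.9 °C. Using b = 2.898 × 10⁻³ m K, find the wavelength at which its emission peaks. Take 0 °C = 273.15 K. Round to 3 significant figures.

λ_max ≈ 2.38 μm

T = 944.9 °C + 273.15 = 1218.05 K.
Wien's displacement law: λ_max = b/T = (2.898×10⁻³ m·K)/(1218.05 K) = 2.379×10⁻⁶ m.
That is 2.38 μm, in the infrared range.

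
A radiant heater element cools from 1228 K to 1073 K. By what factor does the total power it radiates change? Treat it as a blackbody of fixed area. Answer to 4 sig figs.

P ∝ T⁴, so P₂/P₁ = (T₂/T₁)⁴ = (1073/1228)⁴ = (0.873779)⁴ = 0.5829.

P₂/P₁ ≈ 0.5829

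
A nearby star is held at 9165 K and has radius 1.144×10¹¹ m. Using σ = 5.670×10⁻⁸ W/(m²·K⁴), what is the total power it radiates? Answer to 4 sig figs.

Surface area A = 4πR² = 4π(1.144×10¹¹ m)² = 1.64461×10²³ m².
P = σAT⁴ = 5.670×10⁻⁸ × 1.64461×10²³ × (9165)⁴ = 6.579×10³¹ W.

P ≈ 6.579×10³¹ W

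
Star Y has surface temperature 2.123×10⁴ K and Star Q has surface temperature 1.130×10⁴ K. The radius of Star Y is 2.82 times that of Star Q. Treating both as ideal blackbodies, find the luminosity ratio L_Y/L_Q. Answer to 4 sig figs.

L_Y/L_Q ≈ 99.08

L ∝ R²T⁴, so L_Y/L_Q = (R_Y/R_Q)²(T_Y/T_Q)⁴ = (2.82)² × (2.123×10⁴/1.130×10⁴)⁴ = 7.9524 × 12.4591 = 99.08.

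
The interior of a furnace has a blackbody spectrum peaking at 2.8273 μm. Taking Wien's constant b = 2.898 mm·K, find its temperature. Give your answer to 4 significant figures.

Wien's law gives T = b/λ_max = (2.898×10⁻³ m·K)/(2.8273×10⁻⁶ m) = 1025 K.

T ≈ 1025 K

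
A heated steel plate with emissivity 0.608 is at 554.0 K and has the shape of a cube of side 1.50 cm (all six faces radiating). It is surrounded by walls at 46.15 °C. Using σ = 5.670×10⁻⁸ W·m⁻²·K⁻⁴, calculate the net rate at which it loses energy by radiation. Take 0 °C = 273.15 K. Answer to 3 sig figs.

Surroundings: T = 46.15 °C + 273.15 = 319.30 K.
Area A = 6s² = 6×(0.0150 m)² = 1.35×10⁻³ m².
Net radiated power P_net = εσA(T⁴ − T₀⁴) = 0.608×5.670×10⁻⁸×1.35×10⁻³×(554.0⁴ − 319.30⁴).
T⁴ − T₀⁴ = 9.41974×10¹⁰ − 1.03943×10¹⁰ = 8.38031×10¹⁰ K⁴, so P_net = 3.90 W.

Net loss ≈ 3.90 W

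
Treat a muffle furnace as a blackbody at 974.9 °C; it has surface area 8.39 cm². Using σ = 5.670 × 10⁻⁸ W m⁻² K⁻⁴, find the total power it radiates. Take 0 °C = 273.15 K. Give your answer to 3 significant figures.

P ≈ 115 W

T = 974.9 °C + 273.15 = 1248.05 K.
Area A = 8.39 cm² = 8.39×10⁻⁴ m².
P = σAT⁴ = 5.670×10⁻⁸ × 8.39×10⁻⁴ × (1248.05)⁴ = 115 W.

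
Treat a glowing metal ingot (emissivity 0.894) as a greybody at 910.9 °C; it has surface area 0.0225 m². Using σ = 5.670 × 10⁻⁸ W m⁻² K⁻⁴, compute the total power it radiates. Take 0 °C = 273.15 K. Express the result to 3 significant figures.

P ≈ 2.24×10³ W

T = 910.9 °C + 273.15 = 1184.05 K.
Area A = 0.0225 m².
P = εσAT⁴ = 0.894 × 5.670×10⁻⁸ × 0.0225 × (1184.05)⁴ = 2.24×10³ W.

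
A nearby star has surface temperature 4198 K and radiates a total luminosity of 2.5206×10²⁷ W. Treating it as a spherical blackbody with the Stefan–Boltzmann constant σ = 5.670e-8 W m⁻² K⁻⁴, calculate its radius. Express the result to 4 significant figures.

L = 4πR²σT⁴ ⇒ R = √(L/(4πσT⁴)).
σT⁴ = 1.76097×10⁷ W/m², so R = √(2.5206×10²⁷/(4π×1.76097×10⁷)) = 3.375×10⁹ m.

R ≈ 3.375×10⁹ m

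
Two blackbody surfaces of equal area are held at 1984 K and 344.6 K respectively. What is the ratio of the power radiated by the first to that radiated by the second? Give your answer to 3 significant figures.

With equal areas, P₁/P₂ = (T₁/T₂)⁴ = (1984/344.6)⁴ = 1.10×10³.

P₁/P₂ ≈ 1.10×10³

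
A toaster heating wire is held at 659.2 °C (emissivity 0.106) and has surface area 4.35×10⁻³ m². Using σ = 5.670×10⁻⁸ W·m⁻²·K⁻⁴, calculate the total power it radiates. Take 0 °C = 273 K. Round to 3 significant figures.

T = 659.2 °C + 273 = 932.2 K.
Area A = 4.35×10⁻³ m².
P = εσAT⁴ = 0.106 × 5.670×10⁻⁸ × 4.35×10⁻³ × (932.2)⁴ = 19.7 W.

P ≈ 19.7 W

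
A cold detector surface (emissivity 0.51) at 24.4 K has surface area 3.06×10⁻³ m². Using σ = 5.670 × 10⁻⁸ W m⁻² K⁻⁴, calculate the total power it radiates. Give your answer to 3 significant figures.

Area A = 3.06×10⁻³ m².
P = εσAT⁴ = 0.51 × 5.670×10⁻⁸ × 3.06×10⁻³ × (24.4)⁴ = 3.14×10⁻⁵ W.

P ≈ 3.14×10⁻⁵ W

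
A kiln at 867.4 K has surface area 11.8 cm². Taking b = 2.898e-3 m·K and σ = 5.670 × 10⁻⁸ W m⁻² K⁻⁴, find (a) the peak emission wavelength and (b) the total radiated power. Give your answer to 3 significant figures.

λ_max ≈ 3.34 μm; P ≈ 37.9 W

(a) λ_max = b/T = 2.898×10⁻³/867.4 = 3.341×10⁻⁶ m = 3.34 μm.
Area A = 11.8 cm² = 1.18×10⁻³ m².
(b) P = σAT⁴ = 5.670×10⁻⁸×1.18×10⁻³×(867.4)⁴ = 37.9 W.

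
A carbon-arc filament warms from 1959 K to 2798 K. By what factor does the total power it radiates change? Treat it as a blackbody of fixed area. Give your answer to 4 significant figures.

P ∝ T⁴, so P₂/P₁ = (T₂/T₁)⁴ = (2798/1959)⁴ = (1.42828)⁴ = 4.162.

P₂/P₁ ≈ 4.162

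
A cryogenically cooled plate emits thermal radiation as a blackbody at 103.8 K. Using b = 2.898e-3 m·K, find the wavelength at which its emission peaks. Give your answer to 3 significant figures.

Wien's displacement law: λ_max = b/T = (2.898×10⁻³ m·K)/(103.8 K) = 2.792×10⁻⁵ m.
That is 27.9 μm, in the infrared range.

λ_max ≈ 27.9 μm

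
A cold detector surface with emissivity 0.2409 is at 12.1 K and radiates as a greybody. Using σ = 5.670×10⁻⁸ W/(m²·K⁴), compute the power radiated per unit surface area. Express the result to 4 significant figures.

I ≈ 2.928×10⁻⁴ W/m²

Stefan–Boltzmann: I = εσT⁴ = 0.2409 × 5.670×10⁻⁸ × (12.1)⁴ = 2.928×10⁻⁴ W/m².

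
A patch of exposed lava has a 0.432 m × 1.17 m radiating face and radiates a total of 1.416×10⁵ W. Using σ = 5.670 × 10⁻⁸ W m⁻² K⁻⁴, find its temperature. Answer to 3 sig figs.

Area A = 0.432 × 1.17 = 0.50544 m².
P = σAT⁴ ⇒ T = (P/(σA))^(1/4) = (1.416×10⁵/(5.670×10⁻⁸×0.50544))^(1/4) = 1.49×10³ K.

T ≈ 1.49×10³ K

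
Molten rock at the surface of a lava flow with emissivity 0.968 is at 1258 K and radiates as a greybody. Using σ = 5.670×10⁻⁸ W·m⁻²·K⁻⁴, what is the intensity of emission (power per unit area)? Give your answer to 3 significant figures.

Stefan–Boltzmann: I = εσT⁴ = 0.968 × 5.670×10⁻⁸ × (1258)⁴ = 1.37×10⁵ W/m².

I ≈ 1.37×10⁵ W/m²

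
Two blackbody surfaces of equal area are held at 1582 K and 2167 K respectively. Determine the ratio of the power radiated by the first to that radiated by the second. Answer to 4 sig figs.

With equal areas, P₁/P₂ = (T₁/T₂)⁴ = (1582/2167)⁴ = 0.2840.

P₁/P₂ ≈ 0.2840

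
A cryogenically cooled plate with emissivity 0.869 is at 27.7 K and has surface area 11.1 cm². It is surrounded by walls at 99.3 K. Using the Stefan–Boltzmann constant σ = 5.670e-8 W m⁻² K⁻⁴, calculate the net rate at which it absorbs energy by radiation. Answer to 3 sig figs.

Area A = 11.1 cm² = 1.11×10⁻³ m².
Net radiated power P_net = εσA(T⁴ − T₀⁴) = 0.869×5.670×10⁻⁸×1.11×10⁻³×(27.7⁴ − 99.3⁴).
T⁴ − T₀⁴ = 5.88734×10⁵ − 9.72293×10⁷ = -9.66406×10⁷ K⁴, so P_net = -5.29×10⁻³ W — negative, meaning a net gain of 5.29×10⁻³ W.

Net gain ≈ 5.29×10⁻³ W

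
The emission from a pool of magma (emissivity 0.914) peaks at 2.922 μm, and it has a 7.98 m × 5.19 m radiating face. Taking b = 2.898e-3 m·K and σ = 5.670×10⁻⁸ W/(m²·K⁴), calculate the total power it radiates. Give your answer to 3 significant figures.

Wien's law: T = b/λ_max = 2.898×10⁻³/2.922×10⁻⁶ = 991.786 K.
Area A = 7.98 × 5.19 = 41.4162 m².
Then P = εσAT⁴ = 0.914×5.670×10⁻⁸×41.4162×(991.786)⁴ = 2.08×10⁶ W.

P ≈ 2.08×10⁶ W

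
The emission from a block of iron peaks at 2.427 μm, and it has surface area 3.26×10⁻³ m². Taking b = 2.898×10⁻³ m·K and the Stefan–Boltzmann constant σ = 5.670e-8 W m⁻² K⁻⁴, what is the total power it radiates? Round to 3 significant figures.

Wien's law: T = b/λ_max = 2.898×10⁻³/2.427×10⁻⁶ = 1194.07 K.
Area A = 3.26×10⁻³ m².
Then P = σAT⁴ = 5.670×10⁻⁸×3.26×10⁻³×(1194.07)⁴ = 376 W.

P ≈ 376 W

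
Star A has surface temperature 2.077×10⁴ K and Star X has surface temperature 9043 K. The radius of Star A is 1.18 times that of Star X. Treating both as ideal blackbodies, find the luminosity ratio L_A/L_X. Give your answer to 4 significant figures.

L_A/L_X ≈ 38.75

L ∝ R²T⁴, so L_A/L_X = (R_A/R_X)²(T_A/T_X)⁴ = (1.18)² × (2.077×10⁴/9043)⁴ = 1.3924 × 27.8289 = 38.75.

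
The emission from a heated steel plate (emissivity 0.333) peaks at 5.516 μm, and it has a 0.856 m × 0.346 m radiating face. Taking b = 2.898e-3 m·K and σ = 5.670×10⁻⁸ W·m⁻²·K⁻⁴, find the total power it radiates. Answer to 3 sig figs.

Wien's law: T = b/λ_max = 2.898×10⁻³/5.516×10⁻⁶ = 525.381 K.
Area A = 0.856 × 0.346 = 0.296176 m².
Then P = εσAT⁴ = 0.333×5.670×10⁻⁸×0.296176×(525.381)⁴ = 426 W.

P ≈ 426 W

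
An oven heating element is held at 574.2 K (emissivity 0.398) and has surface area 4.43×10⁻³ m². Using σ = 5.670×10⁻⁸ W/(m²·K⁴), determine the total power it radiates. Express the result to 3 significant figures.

Area A = 4.43×10⁻³ m².
P = εσAT⁴ = 0.398 × 5.670×10⁻⁸ × 4.43×10⁻³ × (574.2)⁴ = 10.9 W.

P ≈ 10.9 W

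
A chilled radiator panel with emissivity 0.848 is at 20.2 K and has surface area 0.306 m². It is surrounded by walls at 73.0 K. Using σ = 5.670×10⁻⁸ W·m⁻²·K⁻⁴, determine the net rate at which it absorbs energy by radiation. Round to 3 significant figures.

Net gain ≈ 0.415 W

Area A = 0.306 m².
Net radiated power P_net = εσA(T⁴ − T₀⁴) = 0.848×5.670×10⁻⁸×0.306×(20.2⁴ − 73.0⁴).
T⁴ − T₀⁴ = 1.66497×10⁵ − 2.83982×10⁷ = -2.82317×10⁷ K⁴, so P_net = -0.415 W — negative, meaning a net gain of 0.415 W.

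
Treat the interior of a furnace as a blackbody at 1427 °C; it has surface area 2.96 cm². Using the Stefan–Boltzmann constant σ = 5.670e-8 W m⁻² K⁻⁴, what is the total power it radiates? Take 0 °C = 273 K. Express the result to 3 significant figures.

T = 1427 °C + 273 = 1700 K.
Area A = 2.96 cm² = 2.96×10⁻⁴ m².
P = σAT⁴ = 5.670×10⁻⁸ × 2.96×10⁻⁴ × (1700)⁴ = 140 W.

P ≈ 140 W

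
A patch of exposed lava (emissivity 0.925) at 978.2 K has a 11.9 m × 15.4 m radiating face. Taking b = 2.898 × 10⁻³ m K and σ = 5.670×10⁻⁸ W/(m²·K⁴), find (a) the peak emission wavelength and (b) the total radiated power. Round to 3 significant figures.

(a) λ_max = b/T = 2.898×10⁻³/978.2 = 2.963×10⁻⁶ m = 2.96×10³ nm.
Area A = 11.9 × 15.4 = 183.26 m².
(b) P = εσAT⁴ = 0.925×5.670×10⁻⁸×183.26×(978.2)⁴ = 8.80×10⁶ W.

λ_max ≈ 2.96×10³ nm; P ≈ 8.80×10⁶ W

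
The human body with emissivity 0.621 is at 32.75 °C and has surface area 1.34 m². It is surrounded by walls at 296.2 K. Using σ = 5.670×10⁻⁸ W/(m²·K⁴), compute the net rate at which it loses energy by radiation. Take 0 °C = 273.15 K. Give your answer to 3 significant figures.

Net loss ≈ 50.0 W

T = 32.75 °C + 273.15 = 305.90 K.
Area A = 1.34 m².
Net radiated power P_net = εσA(T⁴ − T₀⁴) = 0.621×5.670×10⁻⁸×1.34×(305.90⁴ − 296.2⁴).
T⁴ − T₀⁴ = 8.75625×10⁹ − 7.69733×10⁹ = 1.05892×10⁹ K⁴, so P_net = 50.0 W.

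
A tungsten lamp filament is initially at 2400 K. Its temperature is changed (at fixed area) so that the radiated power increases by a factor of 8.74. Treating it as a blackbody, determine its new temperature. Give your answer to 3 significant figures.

T₂ ≈ 4.13×10³ K

P ∝ T⁴, so T₂/T₁ = (P₂/P₁)^(1/4) = (8.74)^(1/4) = 1.71940.
T₂ = 2400 × 1.71940 = 4.13×10³ K.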